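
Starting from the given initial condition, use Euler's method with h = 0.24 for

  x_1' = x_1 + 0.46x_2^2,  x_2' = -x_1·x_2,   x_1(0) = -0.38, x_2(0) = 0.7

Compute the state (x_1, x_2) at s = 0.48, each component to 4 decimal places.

-0.4528, 0.8403

Euler on (x_1,x_2): x_1_{n+1} = x_1_n + h·x_1', x_2_{n+1} = x_2_n + h·x_2'.
0.000000: (-0.380000, 0.700000); f=(-0.154600, 0.266000) → (-0.417104, 0.763840)
0.240000: (-0.417104, 0.763840); f=(-0.148716, 0.318601) → (-0.452796, 0.840304)
(x_1(0.48), x_2(0.48)) ≈ (-0.4528, 0.8403)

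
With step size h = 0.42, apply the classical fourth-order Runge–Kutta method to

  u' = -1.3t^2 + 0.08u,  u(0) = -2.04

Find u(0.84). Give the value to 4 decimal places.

RK4: k1 = f(t_n, u_n); k2 = f(t_n + h/2, u_n + (h/2)·k1); k3 = f(t_n + h/2, u_n + (h/2)·k2); k4 = f(t_n + h, u_n + h·k3); u_{n+1} = u_n + (h/6)·(k1 + 2k2 + 2k3 + k4).
t=0.000000, u=-2.040000:
  k1 = f(0.000000, -2.040000) = -0.163200
  k2 = f(0.210000, -2.074272) = -0.223272
  k3 = f(0.210000, -2.086887) = -0.224281
  k4 = f(0.420000, -2.134198) = -0.400056
  u ← -2.040000 + (0.42/6)·(k1 + 2k2 + 2k3 + k4) = -2.142085
t=0.420000, u=-2.142085:
  k1 = f(0.420000, -2.142085) = -0.400687
  k2 = f(0.630000, -2.226230) = -0.694068
  k3 = f(0.630000, -2.287840) = -0.698997
  k4 = f(0.840000, -2.435664) = -1.112133
  u ← -2.142085 + (0.42/6)·(k1 + 2k2 + 2k3 + k4) = -2.443012
u(0.84) ≈ -2.4430

-2.4430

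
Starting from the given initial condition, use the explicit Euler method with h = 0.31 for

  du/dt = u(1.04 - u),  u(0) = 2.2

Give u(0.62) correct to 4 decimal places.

1.2478

Euler: u_{n+1} = u_n + h·f(t_n, u_n).
t=0.000000, u=2.200000: f=-2.552000 → u ← 2.200000 + 0.31·(-2.552000) = 1.408880
t=0.310000, u=1.408880: f=-0.519708 → u ← 1.408880 + 0.31·(-0.519708) = 1.247771
u(0.62) ≈ 1.2478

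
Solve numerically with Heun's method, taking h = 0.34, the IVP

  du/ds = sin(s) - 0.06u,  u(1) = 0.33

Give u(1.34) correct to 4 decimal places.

0.6290

Heun: k1 = f(s_n, u_n); k2 = f(s_n + h, u_n + h·k1); u_{n+1} = u_n + (h/2)·(k1 + k2).
s=1.000000, u=0.330000:
  k1 = f(1.000000, 0.330000) = 0.821671
  k2 = f(1.340000, 0.609368) = 0.936922
  u ← 0.330000 + (0.34/2)·(0.821671 + 0.936922) = 0.628961
u(1.34) ≈ 0.6290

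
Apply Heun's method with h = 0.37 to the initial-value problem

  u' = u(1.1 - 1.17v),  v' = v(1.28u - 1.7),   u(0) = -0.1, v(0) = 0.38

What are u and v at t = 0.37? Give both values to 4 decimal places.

-0.1341, 0.2092

Heun on (u,v): k1 = f(t_n, state_n); k2 = f(t_n + h, state_n + h·k1); state_{n+1} = state_n + (h/2)·(k1 + k2).
0.000000: (-0.100000, 0.380000)
  k1 = (-0.065540, -0.694640)
  predictor → (-0.124250, 0.122983)
  k2 = (-0.118796, -0.228631)
  → (-0.134102, 0.209195)
(u(0.37), v(0.37)) ≈ (-0.1341, 0.2092)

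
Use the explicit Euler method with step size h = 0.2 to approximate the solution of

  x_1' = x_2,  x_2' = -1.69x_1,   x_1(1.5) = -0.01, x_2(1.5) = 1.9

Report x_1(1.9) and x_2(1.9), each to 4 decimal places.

Euler on (x_1,x_2): x_1_{n+1} = x_1_n + h·x_1', x_2_{n+1} = x_2_n + h·x_2'.
1.500000: (-0.010000, 1.900000); f=(1.900000, 0.016900) → (0.370000, 1.903380)
1.700000: (0.370000, 1.903380); f=(1.903380, -0.625300) → (0.750676, 1.778320)
(x_1(1.9), x_2(1.9)) ≈ (0.7507, 1.7783)

0.7507, 1.7783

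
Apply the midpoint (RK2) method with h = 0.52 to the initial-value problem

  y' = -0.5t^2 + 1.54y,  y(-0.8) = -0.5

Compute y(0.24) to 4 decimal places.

-2.5607

Midpoint: k1 = f(t_n, y_n); k2 = f(t_n + h/2, y_n + (h/2)·k1); y_{n+1} = y_n + h·k2.
t=-0.800000, y=-0.500000:
  k1 = f(-0.800000, -0.500000) = -1.090000
  k2 = f(-0.540000, -0.783400) = -1.352236
  y ← -0.500000 + 0.52·(-1.352236) = -1.203163
t=-0.280000, y=-1.203163:
  k1 = f(-0.280000, -1.203163) = -1.892071
  k2 = f(-0.020000, -1.695101) = -2.610656
  y ← -1.203163 + 0.52·(-2.610656) = -2.560704
y(0.24) ≈ -2.5607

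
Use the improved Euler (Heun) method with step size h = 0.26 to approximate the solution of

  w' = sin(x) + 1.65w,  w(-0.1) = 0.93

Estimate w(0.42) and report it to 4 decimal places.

2.2375

Heun: k1 = f(x_n, w_n); k2 = f(x_n + h, w_n + h·k1); w_{n+1} = w_n + (h/2)·(k1 + k2).
x=-0.100000, w=0.930000:
  k1 = f(-0.100000, 0.930000) = 1.434667
  k2 = f(0.160000, 1.303013) = 2.309290
  w ← 0.930000 + (0.26/2)·(1.434667 + 2.309290) = 1.416714
x=0.160000, w=1.416714:
  k1 = f(0.160000, 1.416714) = 2.496897
  k2 = f(0.420000, 2.065908) = 3.816508
  w ← 1.416714 + (0.26/2)·(2.496897 + 3.816508) = 2.237457
w(0.42) ≈ 2.2375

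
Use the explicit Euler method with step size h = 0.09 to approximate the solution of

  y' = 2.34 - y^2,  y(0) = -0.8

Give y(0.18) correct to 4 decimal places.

Euler: y_{n+1} = y_n + h·f(x_n, y_n).
x=0.000000, y=-0.800000: f=1.700000 → y ← -0.800000 + 0.09·1.700000 = -0.647000
x=0.090000, y=-0.647000: f=1.921391 → y ← -0.647000 + 0.09·1.921391 = -0.474075
y(0.18) ≈ -0.4741

-0.4741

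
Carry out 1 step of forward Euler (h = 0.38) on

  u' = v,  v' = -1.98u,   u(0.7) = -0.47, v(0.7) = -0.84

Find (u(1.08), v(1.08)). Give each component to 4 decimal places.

-0.7892, -0.4864

Euler on (u,v): u_{n+1} = u_n + h·u', v_{n+1} = v_n + h·v'.
0.700000: (-0.470000, -0.840000); f=(-0.840000, 0.930600) → (-0.789200, -0.486372)
(u(1.08), v(1.08)) ≈ (-0.7892, -0.4864)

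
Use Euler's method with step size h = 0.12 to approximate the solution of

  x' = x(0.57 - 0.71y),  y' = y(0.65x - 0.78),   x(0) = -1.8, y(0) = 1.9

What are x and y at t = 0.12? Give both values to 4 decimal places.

-1.6317, 1.4554

Euler on (x,y): x_{n+1} = x_n + h·x', y_{n+1} = y_n + h·y'.
0.000000: (-1.800000, 1.900000); f=(1.402200, -3.705000) → (-1.631736, 1.455400)
(x(0.12), y(0.12)) ≈ (-1.6317, 1.4554)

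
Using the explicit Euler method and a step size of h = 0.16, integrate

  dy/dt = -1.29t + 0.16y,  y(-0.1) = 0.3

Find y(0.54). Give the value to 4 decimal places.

Euler: y_{n+1} = y_n + h·f(t_n, y_n).
t=-0.100000, y=0.300000: f=0.177000 → y ← 0.300000 + 0.16·0.177000 = 0.328320
t=0.060000, y=0.328320: f=-0.024869 → y ← 0.328320 + 0.16·(-0.024869) = 0.324341
t=0.220000, y=0.324341: f=-0.231905 → y ← 0.324341 + 0.16·(-0.231905) = 0.287236
t=0.380000, y=0.287236: f=-0.444242 → y ← 0.287236 + 0.16·(-0.444242) = 0.216157
y(0.54) ≈ 0.2162

0.2162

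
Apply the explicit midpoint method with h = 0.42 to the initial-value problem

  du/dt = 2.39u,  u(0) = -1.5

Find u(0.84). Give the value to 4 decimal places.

-9.4321

Midpoint: k1 = f(t_n, u_n); k2 = f(t_n + h/2, u_n + (h/2)·k1); u_{n+1} = u_n + h·k2.
t=0.000000, u=-1.500000:
  k1 = f(0.000000, -1.500000) = -3.585000
  k2 = f(0.210000, -2.252850) = -5.384311
  u ← -1.500000 + 0.42·(-5.384311) = -3.761411
t=0.420000, u=-3.761411:
  k1 = f(0.420000, -3.761411) = -8.989772
  k2 = f(0.630000, -5.649263) = -13.501738
  u ← -3.761411 + 0.42·(-13.501738) = -9.432141
u(0.84) ≈ -9.4321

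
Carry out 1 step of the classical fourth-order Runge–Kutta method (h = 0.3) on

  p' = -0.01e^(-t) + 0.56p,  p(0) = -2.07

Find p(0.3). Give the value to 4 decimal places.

RK4: k1 = f(t_n, p_n); k2 = f(t_n + h/2, p_n + (h/2)·k1); k3 = f(t_n + h/2, p_n + (h/2)·k2); k4 = f(t_n + h, p_n + h·k3); p_{n+1} = p_n + (h/6)·(k1 + 2k2 + 2k3 + k4).
t=0.000000, p=-2.070000:
  k1 = f(0.000000, -2.070000) = -1.169200
  k2 = f(0.150000, -2.245380) = -1.266020
  k3 = f(0.150000, -2.259903) = -1.274153
  k4 = f(0.300000, -2.452246) = -1.380666
  p ← -2.070000 + (0.3/6)·(k1 + 2k2 + 2k3 + k4) = -2.451511
p(0.3) ≈ -2.4515

-2.4515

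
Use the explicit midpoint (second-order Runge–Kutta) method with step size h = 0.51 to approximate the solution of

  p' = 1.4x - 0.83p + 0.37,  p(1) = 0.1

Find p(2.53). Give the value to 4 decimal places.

Midpoint: k1 = f(x_n, p_n); k2 = f(x_n + h/2, p_n + (h/2)·k1); p_{n+1} = p_n + h·k2.
x=1.000000, p=0.100000:
  k1 = f(1.000000, 0.100000) = 1.687000
  k2 = f(1.255000, 0.530185) = 1.686946
  p ← 0.100000 + 0.51·1.686946 = 0.960343
x=1.510000, p=0.960343:
  k1 = f(1.510000, 0.960343) = 1.686916
  k2 = f(1.765000, 1.390506) = 1.686880
  p ← 0.960343 + 0.51·1.686880 = 1.820651
x=2.020000, p=1.820651:
  k1 = f(2.020000, 1.820651) = 1.686859
  k2 = f(2.275000, 2.250801) = 1.686836
  p ← 1.820651 + 0.51·1.686836 = 2.680938
p(2.53) ≈ 2.6809

2.6809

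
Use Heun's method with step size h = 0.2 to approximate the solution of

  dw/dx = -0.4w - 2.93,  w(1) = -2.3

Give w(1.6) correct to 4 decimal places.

Heun: k1 = f(x_n, w_n); k2 = f(x_n + h, w_n + h·k1); w_{n+1} = w_n + (h/2)·(k1 + k2).
x=1.000000, w=-2.300000:
  k1 = f(1.000000, -2.300000) = -2.010000
  k2 = f(1.200000, -2.702000) = -1.849200
  w ← -2.300000 + (0.2/2)·(-2.010000 + (-1.849200)) = -2.685920
x=1.200000, w=-2.685920:
  k1 = f(1.200000, -2.685920) = -1.855632
  k2 = f(1.400000, -3.057046) = -1.707181
  w ← -2.685920 + (0.2/2)·(-1.855632 + (-1.707181)) = -3.042201
x=1.400000, w=-3.042201:
  k1 = f(1.400000, -3.042201) = -1.713119
  k2 = f(1.600000, -3.384825) = -1.576070
  w ← -3.042201 + (0.2/2)·(-1.713119 + (-1.576070)) = -3.371120
w(1.6) ≈ -3.3711

-3.3711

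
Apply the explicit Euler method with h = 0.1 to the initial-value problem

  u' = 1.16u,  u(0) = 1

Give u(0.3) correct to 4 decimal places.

1.3899

Euler: u_{n+1} = u_n + h·f(s_n, u_n).
s=0.000000, u=1.000000: f=1.160000 → u ← 1.000000 + 0.1·1.160000 = 1.116000
s=0.100000, u=1.116000: f=1.294560 → u ← 1.116000 + 0.1·1.294560 = 1.245456
s=0.200000, u=1.245456: f=1.444729 → u ← 1.245456 + 0.1·1.444729 = 1.389929
u(0.3) ≈ 1.3899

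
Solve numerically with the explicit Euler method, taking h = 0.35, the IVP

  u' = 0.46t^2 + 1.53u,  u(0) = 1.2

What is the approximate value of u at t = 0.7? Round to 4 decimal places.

2.8490

Euler: u_{n+1} = u_n + h·f(t_n, u_n).
t=0.000000, u=1.200000: f=1.836000 → u ← 1.200000 + 0.35·1.836000 = 1.842600
t=0.350000, u=1.842600: f=2.875528 → u ← 1.842600 + 0.35·2.875528 = 2.849035
u(0.7) ≈ 2.8490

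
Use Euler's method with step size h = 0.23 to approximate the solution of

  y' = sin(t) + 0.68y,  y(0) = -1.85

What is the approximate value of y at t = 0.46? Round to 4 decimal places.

-2.4215

Euler: y_{n+1} = y_n + h·f(t_n, y_n).
t=0.000000, y=-1.850000: f=-1.258000 → y ← -1.850000 + 0.23·(-1.258000) = -2.139340
t=0.230000, y=-2.139340: f=-1.226774 → y ← -2.139340 + 0.23·(-1.226774) = -2.421498
y(0.46) ≈ -2.4215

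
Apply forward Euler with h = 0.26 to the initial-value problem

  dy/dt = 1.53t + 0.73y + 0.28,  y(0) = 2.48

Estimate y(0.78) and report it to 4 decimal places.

4.7695

Euler: y_{n+1} = y_n + h·f(t_n, y_n).
t=0.000000, y=2.480000: f=2.090400 → y ← 2.480000 + 0.26·2.090400 = 3.023504
t=0.260000, y=3.023504: f=2.884958 → y ← 3.023504 + 0.26·2.884958 = 3.773593
t=0.520000, y=3.773593: f=3.830323 → y ← 3.773593 + 0.26·3.830323 = 4.769477
y(0.78) ≈ 4.7695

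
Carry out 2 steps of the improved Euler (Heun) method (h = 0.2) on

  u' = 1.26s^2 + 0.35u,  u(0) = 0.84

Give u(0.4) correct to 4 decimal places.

0.9971

Heun: k1 = f(s_n, u_n); k2 = f(s_n + h, u_n + h·k1); u_{n+1} = u_n + (h/2)·(k1 + k2).
s=0.000000, u=0.840000:
  k1 = f(0.000000, 0.840000) = 0.294000
  k2 = f(0.200000, 0.898800) = 0.364980
  u ← 0.840000 + (0.2/2)·(0.294000 + 0.364980) = 0.905898
s=0.200000, u=0.905898:
  k1 = f(0.200000, 0.905898) = 0.367464
  k2 = f(0.400000, 0.979391) = 0.544387
  u ← 0.905898 + (0.2/2)·(0.367464 + 0.544387) = 0.997083
u(0.4) ≈ 0.9971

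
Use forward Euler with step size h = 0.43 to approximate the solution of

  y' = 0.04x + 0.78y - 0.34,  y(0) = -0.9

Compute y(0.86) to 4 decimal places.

Euler: y_{n+1} = y_n + h·f(x_n, y_n).
x=0.000000, y=-0.900000: f=-1.042000 → y ← -0.900000 + 0.43·(-1.042000) = -1.348060
x=0.430000, y=-1.348060: f=-1.374287 → y ← -1.348060 + 0.43·(-1.374287) = -1.939003
y(0.86) ≈ -1.9390

-1.9390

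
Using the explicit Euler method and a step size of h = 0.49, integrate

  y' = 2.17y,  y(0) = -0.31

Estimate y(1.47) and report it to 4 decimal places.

Euler: y_{n+1} = y_n + h·f(t_n, y_n).
t=0.000000, y=-0.310000: f=-0.672700 → y ← -0.310000 + 0.49·(-0.672700) = -0.639623
t=0.490000, y=-0.639623: f=-1.387982 → y ← -0.639623 + 0.49·(-1.387982) = -1.319734
t=0.980000, y=-1.319734: f=-2.863823 → y ← -1.319734 + 0.49·(-2.863823) = -2.723007
y(1.47) ≈ -2.7230

-2.7230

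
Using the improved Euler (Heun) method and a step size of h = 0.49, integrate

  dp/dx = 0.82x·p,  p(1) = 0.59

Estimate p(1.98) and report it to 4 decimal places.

1.8503

Heun: k1 = f(x_n, p_n); k2 = f(x_n + h, p_n + h·k1); p_{n+1} = p_n + (h/2)·(k1 + k2).
x=1.000000, p=0.590000:
  k1 = f(1.000000, 0.590000) = 0.483800
  k2 = f(1.490000, 0.827062) = 1.010504
  p ← 0.590000 + (0.49/2)·(0.483800 + 1.010504) = 0.956105
x=1.490000, p=0.956105:
  k1 = f(1.490000, 0.956105) = 1.168169
  k2 = f(1.980000, 1.528507) = 2.481684
  p ← 0.956105 + (0.49/2)·(1.168169 + 2.481684) = 1.850318
p(1.98) ≈ 1.8503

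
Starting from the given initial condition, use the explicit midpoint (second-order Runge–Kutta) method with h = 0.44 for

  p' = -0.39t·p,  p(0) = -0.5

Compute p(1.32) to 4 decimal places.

Midpoint: k1 = f(t_n, p_n); k2 = f(t_n + h/2, p_n + (h/2)·k1); p_{n+1} = p_n + h·k2.
t=0.000000, p=-0.500000:
  k1 = f(0.000000, -0.500000) = 0.000000
  k2 = f(0.220000, -0.500000) = 0.042900
  p ← -0.500000 + 0.44·0.042900 = -0.481124
t=0.440000, p=-0.481124:
  k1 = f(0.440000, -0.481124) = 0.082561
  k2 = f(0.660000, -0.462961) = 0.119166
  p ← -0.481124 + 0.44·0.119166 = -0.428691
t=0.880000, p=-0.428691:
  k1 = f(0.880000, -0.428691) = 0.147127
  k2 = f(1.100000, -0.396323) = 0.170023
  p ← -0.428691 + 0.44·0.170023 = -0.353881
p(1.32) ≈ -0.3539

-0.3539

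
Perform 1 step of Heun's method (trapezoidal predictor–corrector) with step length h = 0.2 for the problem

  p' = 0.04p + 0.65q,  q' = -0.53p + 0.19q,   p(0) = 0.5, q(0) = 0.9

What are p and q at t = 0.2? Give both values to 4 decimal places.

0.6203, 0.8744

Heun on (p,q): k1 = f(t_n, state_n); k2 = f(t_n + h, state_n + h·k1); state_{n+1} = state_n + (h/2)·(k1 + k2).
0.000000: (0.500000, 0.900000)
  k1 = (0.605000, -0.094000)
  predictor → (0.621000, 0.881200)
  k2 = (0.597620, -0.161702)
  → (0.620262, 0.874430)
(p(0.2), q(0.2)) ≈ (0.6203, 0.8744)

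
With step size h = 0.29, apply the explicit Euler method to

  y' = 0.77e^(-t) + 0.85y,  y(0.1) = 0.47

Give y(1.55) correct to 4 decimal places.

2.5396

Euler: y_{n+1} = y_n + h·f(t_n, y_n).
t=0.100000, y=0.470000: f=1.096225 → y ← 0.470000 + 0.29·1.096225 = 0.787905
t=0.390000, y=0.787905: f=1.191053 → y ← 0.787905 + 0.29·1.191053 = 1.133311
t=0.680000, y=1.133311: f=1.353409 → y ← 1.133311 + 0.29·1.353409 = 1.525799
t=0.970000, y=1.525799: f=1.588823 → y ← 1.525799 + 0.29·1.588823 = 1.986558
t=1.260000, y=1.986558: f=1.906988 → y ← 1.986558 + 0.29·1.906988 = 2.539585
y(1.55) ≈ 2.5396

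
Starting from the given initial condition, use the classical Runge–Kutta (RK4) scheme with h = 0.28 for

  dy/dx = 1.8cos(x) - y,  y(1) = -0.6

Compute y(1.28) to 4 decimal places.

-0.2731

RK4: k1 = f(x_n, y_n); k2 = f(x_n + h/2, y_n + (h/2)·k1); k3 = f(x_n + h/2, y_n + (h/2)·k2); k4 = f(x_n + h, y_n + h·k3); y_{n+1} = y_n + (h/6)·(k1 + 2k2 + 2k3 + k4).
x=1.000000, y=-0.600000:
  k1 = f(1.000000, -0.600000) = 1.572544
  k2 = f(1.140000, -0.379844) = 1.131514
  k3 = f(1.140000, -0.441588) = 1.193258
  k4 = f(1.280000, -0.265888) = 0.781975
  y ← -0.600000 + (0.28/6)·(k1 + 2k2 + 2k3 + k4) = -0.273144
y(1.28) ≈ -0.2731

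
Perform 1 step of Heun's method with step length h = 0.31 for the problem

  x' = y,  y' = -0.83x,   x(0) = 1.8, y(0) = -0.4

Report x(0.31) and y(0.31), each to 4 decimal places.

Heun on (x,y): k1 = f(t_n, state_n); k2 = f(t_n + h, state_n + h·k1); state_{n+1} = state_n + (h/2)·(k1 + k2).
0.000000: (1.800000, -0.400000)
  k1 = (-0.400000, -1.494000)
  predictor → (1.676000, -0.863140)
  k2 = (-0.863140, -1.391080)
  → (1.604213, -0.847187)
(x(0.31), y(0.31)) ≈ (1.6042, -0.8472)

1.6042, -0.8472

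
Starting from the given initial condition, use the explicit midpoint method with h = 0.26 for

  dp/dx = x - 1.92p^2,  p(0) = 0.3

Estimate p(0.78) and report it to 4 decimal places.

Midpoint: k1 = f(x_n, p_n); k2 = f(x_n + h/2, p_n + (h/2)·k1); p_{n+1} = p_n + h·k2.
x=0.000000, p=0.300000:
  k1 = f(0.000000, 0.300000) = -0.172800
  k2 = f(0.130000, 0.277536) = -0.017890
  p ← 0.300000 + 0.26·(-0.017890) = 0.295349
x=0.260000, p=0.295349:
  k1 = f(0.260000, 0.295349) = 0.092517
  k2 = f(0.390000, 0.307376) = 0.208599
  p ← 0.295349 + 0.26·0.208599 = 0.349584
x=0.520000, p=0.349584:
  k1 = f(0.520000, 0.349584) = 0.285359
  k2 = f(0.650000, 0.386681) = 0.362918
  p ← 0.349584 + 0.26·0.362918 = 0.443943
p(0.78) ≈ 0.4439

0.4439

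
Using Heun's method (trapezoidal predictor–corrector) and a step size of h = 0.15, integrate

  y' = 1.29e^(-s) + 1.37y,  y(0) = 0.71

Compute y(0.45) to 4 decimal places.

1.9703

Heun: k1 = f(s_n, y_n); k2 = f(s_n + h, y_n + h·k1); y_{n+1} = y_n + (h/2)·(k1 + k2).
s=0.000000, y=0.710000:
  k1 = f(0.000000, 0.710000) = 2.262700
  k2 = f(0.150000, 1.049405) = 2.547998
  y ← 0.710000 + (0.15/2)·(2.262700 + 2.547998) = 1.070802
s=0.150000, y=1.070802:
  k1 = f(0.150000, 1.070802) = 2.577313
  k2 = f(0.300000, 1.457399) = 2.952292
  y ← 1.070802 + (0.15/2)·(2.577313 + 2.952292) = 1.485523
s=0.300000, y=1.485523:
  k1 = f(0.300000, 1.485523) = 2.990822
  k2 = f(0.450000, 1.934146) = 3.472320
  y ← 1.485523 + (0.15/2)·(2.990822 + 3.472320) = 1.970258
y(0.45) ≈ 1.9703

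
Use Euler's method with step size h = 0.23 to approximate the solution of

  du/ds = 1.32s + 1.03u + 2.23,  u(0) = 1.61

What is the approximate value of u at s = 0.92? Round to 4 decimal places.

7.1601

Euler: u_{n+1} = u_n + h·f(s_n, u_n).
s=0.000000, u=1.610000: f=3.888300 → u ← 1.610000 + 0.23·3.888300 = 2.504309
s=0.230000, u=2.504309: f=5.113038 → u ← 2.504309 + 0.23·5.113038 = 3.680308
s=0.460000, u=3.680308: f=6.627917 → u ← 3.680308 + 0.23·6.627917 = 5.204729
s=0.690000, u=5.204729: f=8.501671 → u ← 5.204729 + 0.23·8.501671 = 7.160113
u(0.92) ≈ 7.1601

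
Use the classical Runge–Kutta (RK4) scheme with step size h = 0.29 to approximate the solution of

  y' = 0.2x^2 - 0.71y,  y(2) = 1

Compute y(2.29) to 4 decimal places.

RK4: k1 = f(x_n, y_n); k2 = f(x_n + h/2, y_n + (h/2)·k1); k3 = f(x_n + h/2, y_n + (h/2)·k2); k4 = f(x_n + h, y_n + h·k3); y_{n+1} = y_n + (h/6)·(k1 + 2k2 + 2k3 + k4).
x=2.000000, y=1.000000:
  k1 = f(2.000000, 1.000000) = 0.090000
  k2 = f(2.145000, 1.013050) = 0.200940
  k3 = f(2.145000, 1.029136) = 0.189518
  k4 = f(2.290000, 1.054960) = 0.299798
  y ← 1.000000 + (0.29/6)·(k1 + 2k2 + 2k3 + k4) = 1.056584
y(2.29) ≈ 1.0566

1.0566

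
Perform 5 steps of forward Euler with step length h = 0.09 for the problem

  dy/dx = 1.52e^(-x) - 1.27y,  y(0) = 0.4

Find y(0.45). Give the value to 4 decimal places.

0.6666

Euler: y_{n+1} = y_n + h·f(x_n, y_n).
x=0.000000, y=0.400000: f=1.012000 → y ← 0.400000 + 0.09·1.012000 = 0.491080
x=0.090000, y=0.491080: f=0.765504 → y ← 0.491080 + 0.09·0.765504 = 0.559975
x=0.180000, y=0.559975: f=0.558442 → y ← 0.559975 + 0.09·0.558442 = 0.610235
x=0.270000, y=0.610235: f=0.385338 → y ← 0.610235 + 0.09·0.385338 = 0.644916
x=0.360000, y=0.644916: f=0.241425 → y ← 0.644916 + 0.09·0.241425 = 0.666644
y(0.45) ≈ 0.6666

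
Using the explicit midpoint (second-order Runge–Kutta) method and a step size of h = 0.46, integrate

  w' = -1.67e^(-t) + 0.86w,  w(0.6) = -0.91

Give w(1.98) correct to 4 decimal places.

Midpoint: k1 = f(t_n, w_n); k2 = f(t_n + h/2, w_n + (h/2)·k1); w_{n+1} = w_n + h·k2.
t=0.600000, w=-0.910000:
  k1 = f(0.600000, -0.910000) = -1.699115
  k2 = f(0.830000, -1.300797) = -1.846887
  w ← -0.910000 + 0.46·(-1.846887) = -1.759568
t=1.060000, w=-1.759568:
  k1 = f(1.060000, -1.759568) = -2.091810
  k2 = f(1.290000, -2.240684) = -2.386691
  w ← -1.759568 + 0.46·(-2.386691) = -2.857446
t=1.520000, w=-2.857446:
  k1 = f(1.520000, -2.857446) = -2.822652
  k2 = f(1.750000, -3.506656) = -3.305927
  w ← -2.857446 + 0.46·(-3.305927) = -4.378172
w(1.98) ≈ -4.3782

-4.3782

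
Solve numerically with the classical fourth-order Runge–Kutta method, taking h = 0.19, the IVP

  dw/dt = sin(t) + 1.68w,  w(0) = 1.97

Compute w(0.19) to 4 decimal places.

RK4: k1 = f(t_n, w_n); k2 = f(t_n + h/2, w_n + (h/2)·k1); k3 = f(t_n + h/2, w_n + (h/2)·k2); k4 = f(t_n + h, w_n + h·k3); w_{n+1} = w_n + (h/6)·(k1 + 2k2 + 2k3 + k4).
t=0.000000, w=1.970000:
  k1 = f(0.000000, 1.970000) = 3.309600
  k2 = f(0.095000, 2.284412) = 3.932669
  k3 = f(0.095000, 2.343604) = 4.032111
  k4 = f(0.190000, 2.736101) = 4.785509
  w ← 1.970000 + (0.19/6)·(k1 + 2k2 + 2k3 + k4) = 2.730781
w(0.19) ≈ 2.7308

2.7308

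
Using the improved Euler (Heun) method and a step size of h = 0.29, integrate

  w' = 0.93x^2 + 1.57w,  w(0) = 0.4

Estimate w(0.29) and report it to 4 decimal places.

0.6349

Heun: k1 = f(x_n, w_n); k2 = f(x_n + h, w_n + h·k1); w_{n+1} = w_n + (h/2)·(k1 + k2).
x=0.000000, w=0.400000:
  k1 = f(0.000000, 0.400000) = 0.628000
  k2 = f(0.290000, 0.582120) = 0.992141
  w ← 0.400000 + (0.29/2)·(0.628000 + 0.992141) = 0.634921
w(0.29) ≈ 0.6349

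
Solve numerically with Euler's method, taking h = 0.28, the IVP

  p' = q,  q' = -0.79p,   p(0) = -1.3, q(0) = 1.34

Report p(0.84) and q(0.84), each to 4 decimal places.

Euler on (p,q): p_{n+1} = p_n + h·p', q_{n+1} = q_n + h·q'.
0.000000: (-1.300000, 1.340000); f=(1.340000, 1.027000) → (-0.924800, 1.627560)
0.280000: (-0.924800, 1.627560); f=(1.627560, 0.730592) → (-0.469083, 1.832126)
0.560000: (-0.469083, 1.832126); f=(1.832126, 0.370576) → (0.043912, 1.935887)
(p(0.84), q(0.84)) ≈ (0.0439, 1.9359)

0.0439, 1.9359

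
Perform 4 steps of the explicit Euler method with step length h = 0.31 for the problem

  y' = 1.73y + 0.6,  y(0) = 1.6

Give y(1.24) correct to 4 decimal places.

Euler: y_{n+1} = y_n + h·f(t_n, y_n).
t=0.000000, y=1.600000: f=3.368000 → y ← 1.600000 + 0.31·3.368000 = 2.644080
t=0.310000, y=2.644080: f=5.174258 → y ← 2.644080 + 0.31·5.174258 = 4.248100
t=0.620000, y=4.248100: f=7.949213 → y ← 4.248100 + 0.31·7.949213 = 6.712356
t=0.930000, y=6.712356: f=12.212376 → y ← 6.712356 + 0.31·12.212376 = 10.498193
y(1.24) ≈ 10.4982

10.4982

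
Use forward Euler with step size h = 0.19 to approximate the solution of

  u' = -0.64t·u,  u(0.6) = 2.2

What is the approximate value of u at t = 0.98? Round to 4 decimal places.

1.8436

Euler: u_{n+1} = u_n + h·f(t_n, u_n).
t=0.600000, u=2.200000: f=-0.844800 → u ← 2.200000 + 0.19·(-0.844800) = 2.039488
t=0.790000, u=2.039488: f=-1.031165 → u ← 2.039488 + 0.19·(-1.031165) = 1.843567
u(0.98) ≈ 1.8436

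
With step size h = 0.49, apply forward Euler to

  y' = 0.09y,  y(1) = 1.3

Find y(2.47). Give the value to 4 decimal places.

1.4797

Euler: y_{n+1} = y_n + h·f(x_n, y_n).
x=1.000000, y=1.300000: f=0.117000 → y ← 1.300000 + 0.49·0.117000 = 1.357330
x=1.490000, y=1.357330: f=0.122160 → y ← 1.357330 + 0.49·0.122160 = 1.417188
x=1.980000, y=1.417188: f=0.127547 → y ← 1.417188 + 0.49·0.127547 = 1.479686
y(2.47) ≈ 1.4797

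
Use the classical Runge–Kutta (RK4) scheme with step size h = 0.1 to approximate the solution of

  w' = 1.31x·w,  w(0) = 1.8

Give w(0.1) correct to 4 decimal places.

RK4: k1 = f(x_n, w_n); k2 = f(x_n + h/2, w_n + (h/2)·k1); k3 = f(x_n + h/2, w_n + (h/2)·k2); k4 = f(x_n + h, w_n + h·k3); w_{n+1} = w_n + (h/6)·(k1 + 2k2 + 2k3 + k4).
x=0.000000, w=1.800000:
  k1 = f(0.000000, 1.800000) = 0.000000
  k2 = f(0.050000, 1.800000) = 0.117900
  k3 = f(0.050000, 1.805895) = 0.118286
  k4 = f(0.100000, 1.811829) = 0.237350
  w ← 1.800000 + (0.1/6)·(k1 + 2k2 + 2k3 + k4) = 1.811829
w(0.1) ≈ 1.8118

1.8118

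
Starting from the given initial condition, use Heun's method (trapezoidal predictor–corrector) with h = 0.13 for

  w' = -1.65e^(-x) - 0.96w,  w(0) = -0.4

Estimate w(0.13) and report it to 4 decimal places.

Heun: k1 = f(x_n, w_n); k2 = f(x_n + h, w_n + h·k1); w_{n+1} = w_n + (h/2)·(k1 + k2).
x=0.000000, w=-0.400000:
  k1 = f(0.000000, -0.400000) = -1.266000
  k2 = f(0.130000, -0.564580) = -0.906861
  w ← -0.400000 + (0.13/2)·(-1.266000 + (-0.906861)) = -0.541236
w(0.13) ≈ -0.5412

-0.5412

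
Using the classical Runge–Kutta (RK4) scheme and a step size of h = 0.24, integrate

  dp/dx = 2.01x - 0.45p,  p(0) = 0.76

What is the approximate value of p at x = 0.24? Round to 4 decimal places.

RK4: k1 = f(x_n, p_n); k2 = f(x_n + h/2, p_n + (h/2)·k1); k3 = f(x_n + h/2, p_n + (h/2)·k2); k4 = f(x_n + h, p_n + h·k3); p_{n+1} = p_n + (h/6)·(k1 + 2k2 + 2k3 + k4).
x=0.000000, p=0.760000:
  k1 = f(0.000000, 0.760000) = -0.342000
  k2 = f(0.120000, 0.718960) = -0.082332
  k3 = f(0.120000, 0.750120) = -0.096354
  k4 = f(0.240000, 0.736875) = 0.150806
  p ← 0.760000 + (0.24/6)·(k1 + 2k2 + 2k3 + k4) = 0.738057
p(0.24) ≈ 0.7381

0.7381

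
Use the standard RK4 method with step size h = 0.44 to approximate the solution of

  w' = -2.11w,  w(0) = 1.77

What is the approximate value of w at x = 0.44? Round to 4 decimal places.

0.7083

RK4: k1 = f(x_n, w_n); k2 = f(x_n + h/2, w_n + (h/2)·k1); k3 = f(x_n + h/2, w_n + (h/2)·k2); k4 = f(x_n + h, w_n + h·k3); w_{n+1} = w_n + (h/6)·(k1 + 2k2 + 2k3 + k4).
x=0.000000, w=1.770000:
  k1 = f(0.000000, 1.770000) = -3.734700
  k2 = f(0.220000, 0.948366) = -2.001052
  k3 = f(0.220000, 1.329769) = -2.805812
  k4 = f(0.440000, 0.535443) = -1.129785
  w ← 1.770000 + (0.44/6)·(k1 + 2k2 + 2k3 + k4) = 0.708264
w(0.44) ≈ 0.7083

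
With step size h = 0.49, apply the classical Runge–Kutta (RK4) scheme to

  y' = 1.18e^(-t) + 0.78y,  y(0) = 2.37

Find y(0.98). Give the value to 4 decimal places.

6.2647

RK4: k1 = f(t_n, y_n); k2 = f(t_n + h/2, y_n + (h/2)·k1); k3 = f(t_n + h/2, y_n + (h/2)·k2); k4 = f(t_n + h, y_n + h·k3); y_{n+1} = y_n + (h/6)·(k1 + 2k2 + 2k3 + k4).
t=0.000000, y=2.370000:
  k1 = f(0.000000, 2.370000) = 3.028600
  k2 = f(0.245000, 3.112007) = 3.350957
  k3 = f(0.245000, 3.190984) = 3.412559
  k4 = f(0.490000, 4.042154) = 3.875779
  y ← 2.370000 + (0.49/6)·(k1 + 2k2 + 2k3 + k4) = 4.038565
t=0.490000, y=4.038565:
  k1 = f(0.490000, 4.038565) = 3.872980
  k2 = f(0.735000, 4.987445) = 4.456024
  k3 = f(0.735000, 5.130291) = 4.567443
  k4 = f(0.980000, 6.276613) = 5.338625
  y ← 4.038565 + (0.49/6)·(k1 + 2k2 + 2k3 + k4) = 6.264679
y(0.98) ≈ 6.2647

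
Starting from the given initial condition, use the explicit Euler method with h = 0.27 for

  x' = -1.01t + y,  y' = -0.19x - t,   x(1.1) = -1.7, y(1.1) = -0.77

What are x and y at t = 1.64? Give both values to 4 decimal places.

Euler on (x,y): x_{n+1} = x_n + h·x', y_{n+1} = y_n + h·y'.
1.100000: (-1.700000, -0.770000); f=(-1.881000, -0.777000) → (-2.207870, -0.979790)
1.370000: (-2.207870, -0.979790); f=(-2.363490, -0.950505) → (-2.846012, -1.236426)
(x(1.64), y(1.64)) ≈ (-2.8460, -1.2364)

-2.8460, -1.2364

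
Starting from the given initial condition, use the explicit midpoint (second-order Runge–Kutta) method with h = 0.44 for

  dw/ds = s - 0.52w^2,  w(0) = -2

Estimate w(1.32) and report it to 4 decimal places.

-49.6883

Midpoint: k1 = f(s_n, w_n); k2 = f(s_n + h/2, w_n + (h/2)·k1); w_{n+1} = w_n + h·k2.
s=0.000000, w=-2.000000:
  k1 = f(0.000000, -2.000000) = -2.080000
  k2 = f(0.220000, -2.457600) = -2.920695
  w ← -2.000000 + 0.44·(-2.920695) = -3.285106
s=0.440000, w=-3.285106:
  k1 = f(0.440000, -3.285106) = -5.171798
  k2 = f(0.660000, -4.422901) = -9.512269
  w ← -3.285106 + 0.44·(-9.512269) = -7.470504
s=0.880000, w=-7.470504:
  k1 = f(0.880000, -7.470504) = -28.140385
  k2 = f(1.100000, -13.661389) = -95.949444
  w ← -7.470504 + 0.44·(-95.949444) = -49.688260
w(1.32) ≈ -49.6883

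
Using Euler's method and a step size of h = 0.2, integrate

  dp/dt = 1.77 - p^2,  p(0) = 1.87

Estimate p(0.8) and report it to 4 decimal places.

1.3477

Euler: p_{n+1} = p_n + h·f(t_n, p_n).
t=0.000000, p=1.870000: f=-1.726900 → p ← 1.870000 + 0.2·(-1.726900) = 1.524620
t=0.200000, p=1.524620: f=-0.554466 → p ← 1.524620 + 0.2·(-0.554466) = 1.413727
t=0.400000, p=1.413727: f=-0.228623 → p ← 1.413727 + 0.2·(-0.228623) = 1.368002
t=0.600000, p=1.368002: f=-0.101430 → p ← 1.368002 + 0.2·(-0.101430) = 1.347716
p(0.8) ≈ 1.3477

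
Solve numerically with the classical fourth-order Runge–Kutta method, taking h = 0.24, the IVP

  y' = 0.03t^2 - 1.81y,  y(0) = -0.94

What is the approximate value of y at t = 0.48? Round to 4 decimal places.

-0.3935

RK4: k1 = f(t_n, y_n); k2 = f(t_n + h/2, y_n + (h/2)·k1); k3 = f(t_n + h/2, y_n + (h/2)·k2); k4 = f(t_n + h, y_n + h·k3); y_{n+1} = y_n + (h/6)·(k1 + 2k2 + 2k3 + k4).
t=0.000000, y=-0.940000:
  k1 = f(0.000000, -0.940000) = 1.701400
  k2 = f(0.120000, -0.735832) = 1.332288
  k3 = f(0.120000, -0.780125) = 1.412459
  k4 = f(0.240000, -0.601010) = 1.089556
  y ← -0.940000 + (0.24/6)·(k1 + 2k2 + 2k3 + k4) = -0.608782
t=0.240000, y=-0.608782:
  k1 = f(0.240000, -0.608782) = 1.103623
  k2 = f(0.360000, -0.476347) = 0.866076
  k3 = f(0.360000, -0.504853) = 0.917672
  k4 = f(0.480000, -0.388541) = 0.710171
  y ← -0.608782 + (0.24/6)·(k1 + 2k2 + 2k3 + k4) = -0.393530
y(0.48) ≈ -0.3935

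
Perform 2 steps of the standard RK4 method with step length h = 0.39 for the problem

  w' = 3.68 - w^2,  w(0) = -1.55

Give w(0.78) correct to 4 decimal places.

RK4: k1 = f(t_n, w_n); k2 = f(t_n + h/2, w_n + (h/2)·k1); k3 = f(t_n + h/2, w_n + (h/2)·k2); k4 = f(t_n + h, w_n + h·k3); w_{n+1} = w_n + (h/6)·(k1 + 2k2 + 2k3 + k4).
t=0.000000, w=-1.550000:
  k1 = f(0.000000, -1.550000) = 1.277500
  k2 = f(0.195000, -1.300887) = 1.987692
  k3 = f(0.195000, -1.162400) = 2.328826
  k4 = f(0.390000, -0.641758) = 3.268147
  w ← -1.550000 + (0.39/6)·(k1 + 2k2 + 2k3 + k4) = -0.693386
t=0.390000, w=-0.693386:
  k1 = f(0.390000, -0.693386) = 3.199216
  k2 = f(0.585000, -0.069538) = 3.675164
  k3 = f(0.585000, 0.023271) = 3.679458
  k4 = f(0.780000, 0.741603) = 3.130025
  w ← -0.693386 + (0.39/6)·(k1 + 2k2 + 2k3 + k4) = 0.674116
w(0.78) ≈ 0.6741

0.6741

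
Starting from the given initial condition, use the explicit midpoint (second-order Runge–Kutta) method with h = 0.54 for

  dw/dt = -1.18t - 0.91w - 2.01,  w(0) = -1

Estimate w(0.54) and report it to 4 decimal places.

-1.6201

Midpoint: k1 = f(t_n, w_n); k2 = f(t_n + h/2, w_n + (h/2)·k1); w_{n+1} = w_n + h·k2.
t=0.000000, w=-1.000000:
  k1 = f(0.000000, -1.000000) = -1.100000
  k2 = f(0.270000, -1.297000) = -1.148330
  w ← -1.000000 + 0.54·(-1.148330) = -1.620098
w(0.54) ≈ -1.6201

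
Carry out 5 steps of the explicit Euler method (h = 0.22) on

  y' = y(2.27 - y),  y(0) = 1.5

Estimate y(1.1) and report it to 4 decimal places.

Euler: y_{n+1} = y_n + h·f(x_n, y_n).
x=0.000000, y=1.500000: f=1.155000 → y ← 1.500000 + 0.22·1.155000 = 1.754100
x=0.220000, y=1.754100: f=0.904940 → y ← 1.754100 + 0.22·0.904940 = 1.953187
x=0.440000, y=1.953187: f=0.618795 → y ← 1.953187 + 0.22·0.618795 = 2.089322
x=0.660000, y=2.089322: f=0.377495 → y ← 2.089322 + 0.22·0.377495 = 2.172371
x=0.880000, y=2.172371: f=0.212087 → y ← 2.172371 + 0.22·0.212087 = 2.219030
y(1.1) ≈ 2.2190

2.2190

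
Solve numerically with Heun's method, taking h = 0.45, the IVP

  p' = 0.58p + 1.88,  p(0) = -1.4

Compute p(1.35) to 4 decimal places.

Heun: k1 = f(t_n, p_n); k2 = f(t_n + h, p_n + h·k1); p_{n+1} = p_n + (h/2)·(k1 + k2).
t=0.000000, p=-1.400000:
  k1 = f(0.000000, -1.400000) = 1.068000
  k2 = f(0.450000, -0.919400) = 1.346748
  p ← -1.400000 + (0.45/2)·(1.068000 + 1.346748) = -0.856682
t=0.450000, p=-0.856682:
  k1 = f(0.450000, -0.856682) = 1.383125
  k2 = f(0.900000, -0.234276) = 1.744120
  p ← -0.856682 + (0.45/2)·(1.383125 + 1.744120) = -0.153052
t=0.900000, p=-0.153052:
  k1 = f(0.900000, -0.153052) = 1.791230
  k2 = f(1.350000, 0.653002) = 2.258741
  p ← -0.153052 + (0.45/2)·(1.791230 + 2.258741) = 0.758192
p(1.35) ≈ 0.7582

0.7582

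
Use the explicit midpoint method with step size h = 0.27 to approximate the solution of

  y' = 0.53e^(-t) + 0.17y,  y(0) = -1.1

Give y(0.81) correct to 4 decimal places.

Midpoint: k1 = f(t_n, y_n); k2 = f(t_n + h/2, y_n + (h/2)·k1); y_{n+1} = y_n + h·k2.
t=0.000000, y=-1.100000:
  k1 = f(0.000000, -1.100000) = 0.343000
  k2 = f(0.135000, -1.053695) = 0.283941
  y ← -1.100000 + 0.27·0.283941 = -1.023336
t=0.270000, y=-1.023336:
  k1 = f(0.270000, -1.023336) = 0.230624
  k2 = f(0.405000, -0.992202) = 0.184823
  y ← -1.023336 + 0.27·0.184823 = -0.973434
t=0.540000, y=-0.973434:
  k1 = f(0.540000, -0.973434) = 0.143373
  k2 = f(0.675000, -0.954078) = 0.107660
  y ← -0.973434 + 0.27·0.107660 = -0.944365
y(0.81) ≈ -0.9444

-0.9444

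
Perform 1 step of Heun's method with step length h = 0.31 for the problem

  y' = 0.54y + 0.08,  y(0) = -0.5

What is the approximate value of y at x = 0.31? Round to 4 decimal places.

-0.5638

Heun: k1 = f(x_n, y_n); k2 = f(x_n + h, y_n + h·k1); y_{n+1} = y_n + (h/2)·(k1 + k2).
x=0.000000, y=-0.500000:
  k1 = f(0.000000, -0.500000) = -0.190000
  k2 = f(0.310000, -0.558900) = -0.221806
  y ← -0.500000 + (0.31/2)·(-0.190000 + (-0.221806)) = -0.563830
y(0.31) ≈ -0.5638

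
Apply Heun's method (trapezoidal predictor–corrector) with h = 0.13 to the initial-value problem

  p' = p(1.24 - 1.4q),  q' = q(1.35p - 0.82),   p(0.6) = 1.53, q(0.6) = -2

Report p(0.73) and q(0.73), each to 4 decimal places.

Heun on (p,q): k1 = f(s_n, state_n); k2 = f(s_n + h, state_n + h·k1); state_{n+1} = state_n + (h/2)·(k1 + k2).
0.600000: (1.530000, -2.000000)
  k1 = (6.181200, -2.491000)
  predictor → (2.333556, -2.323830)
  k2 = (10.485512, -5.415222)
  → (2.613336, -2.513904)
(p(0.73), q(0.73)) ≈ (2.6133, -2.5139)

2.6133, -2.5139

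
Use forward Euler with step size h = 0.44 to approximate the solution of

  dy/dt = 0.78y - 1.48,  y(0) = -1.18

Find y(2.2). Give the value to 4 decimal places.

Euler: y_{n+1} = y_n + h·f(t_n, y_n).
t=0.000000, y=-1.180000: f=-2.400400 → y ← -1.180000 + 0.44·(-2.400400) = -2.236176
t=0.440000, y=-2.236176: f=-3.224217 → y ← -2.236176 + 0.44·(-3.224217) = -3.654832
t=0.880000, y=-3.654832: f=-4.330769 → y ← -3.654832 + 0.44·(-4.330769) = -5.560370
t=1.320000, y=-5.560370: f=-5.817088 → y ← -5.560370 + 0.44·(-5.817088) = -8.119889
t=1.760000, y=-8.119889: f=-7.813513 → y ← -8.119889 + 0.44·(-7.813513) = -11.557835
y(2.2) ≈ -11.5578

-11.5578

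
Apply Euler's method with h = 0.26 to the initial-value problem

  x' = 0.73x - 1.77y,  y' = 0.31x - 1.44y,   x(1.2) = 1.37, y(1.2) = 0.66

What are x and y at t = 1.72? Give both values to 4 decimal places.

Euler on (x,y): x_{n+1} = x_n + h·x', y_{n+1} = y_n + h·y'.
1.200000: (1.370000, 0.660000); f=(-0.168100, -0.525700) → (1.326294, 0.523318)
1.460000: (1.326294, 0.523318); f=(0.041922, -0.342427) → (1.337194, 0.434287)
(x(1.72), y(1.72)) ≈ (1.3372, 0.4343)

1.3372, 0.4343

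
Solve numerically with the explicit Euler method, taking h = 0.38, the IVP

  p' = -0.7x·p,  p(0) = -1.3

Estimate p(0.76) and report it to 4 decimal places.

-1.1686

Euler: p_{n+1} = p_n + h·f(x_n, p_n).
x=0.000000, p=-1.300000: f=0.000000 → p ← -1.300000 + 0.38·0.000000 = -1.300000
x=0.380000, p=-1.300000: f=0.345800 → p ← -1.300000 + 0.38·0.345800 = -1.168596
p(0.76) ≈ -1.1686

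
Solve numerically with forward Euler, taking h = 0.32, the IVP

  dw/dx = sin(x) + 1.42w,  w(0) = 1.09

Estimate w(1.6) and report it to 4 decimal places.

Euler: w_{n+1} = w_n + h·f(x_n, w_n).
x=0.000000, w=1.090000: f=1.547800 → w ← 1.090000 + 0.32·1.547800 = 1.585296
x=0.320000, w=1.585296: f=2.565687 → w ← 1.585296 + 0.32·2.565687 = 2.406316
x=0.640000, w=2.406316: f=4.014164 → w ← 2.406316 + 0.32·4.014164 = 3.690848
x=0.960000, w=3.690848: f=6.060196 → w ← 3.690848 + 0.32·6.060196 = 5.630111
x=1.280000, w=5.630111: f=8.952773 → w ← 5.630111 + 0.32·8.952773 = 8.494998
w(1.6) ≈ 8.4950

8.4950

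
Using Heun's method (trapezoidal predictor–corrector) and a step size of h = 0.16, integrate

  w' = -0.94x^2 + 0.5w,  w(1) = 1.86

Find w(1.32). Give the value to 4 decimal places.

1.7445

Heun: k1 = f(x_n, w_n); k2 = f(x_n + h, w_n + h·k1); w_{n+1} = w_n + (h/2)·(k1 + k2).
x=1.000000, w=1.860000:
  k1 = f(1.000000, 1.860000) = -0.010000
  k2 = f(1.160000, 1.858400) = -0.335664
  w ← 1.860000 + (0.16/2)·(-0.010000 + (-0.335664)) = 1.832347
x=1.160000, w=1.832347:
  k1 = f(1.160000, 1.832347) = -0.348691
  k2 = f(1.320000, 1.776556) = -0.749578
  w ← 1.832347 + (0.16/2)·(-0.348691 + (-0.749578)) = 1.744485
w(1.32) ≈ 1.7445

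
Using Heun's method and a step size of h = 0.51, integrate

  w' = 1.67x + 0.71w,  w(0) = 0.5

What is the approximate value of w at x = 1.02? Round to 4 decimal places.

Heun: k1 = f(x_n, w_n); k2 = f(x_n + h, w_n + h·k1); w_{n+1} = w_n + (h/2)·(k1 + k2).
x=0.000000, w=0.500000:
  k1 = f(0.000000, 0.500000) = 0.355000
  k2 = f(0.510000, 0.681050) = 1.335245
  w ← 0.500000 + (0.51/2)·(0.355000 + 1.335245) = 0.931013
x=0.510000, w=0.931013:
  k1 = f(0.510000, 0.931013) = 1.512719
  k2 = f(1.020000, 1.702499) = 2.912174
  w ← 0.931013 + (0.51/2)·(1.512719 + 2.912174) = 2.059360
w(1.02) ≈ 2.0594

2.0594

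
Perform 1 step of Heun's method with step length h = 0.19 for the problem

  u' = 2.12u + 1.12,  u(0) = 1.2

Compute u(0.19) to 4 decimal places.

2.0364

Heun: k1 = f(t_n, u_n); k2 = f(t_n + h, u_n + h·k1); u_{n+1} = u_n + (h/2)·(k1 + k2).
t=0.000000, u=1.200000:
  k1 = f(0.000000, 1.200000) = 3.664000
  k2 = f(0.190000, 1.896160) = 5.139859
  u ← 1.200000 + (0.19/2)·(3.664000 + 5.139859) = 2.036367
u(0.19) ≈ 2.0364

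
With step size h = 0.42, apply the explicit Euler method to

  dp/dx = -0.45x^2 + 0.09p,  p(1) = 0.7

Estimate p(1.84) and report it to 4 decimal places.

0.1767

Euler: p_{n+1} = p_n + h·f(x_n, p_n).
x=1.000000, p=0.700000: f=-0.387000 → p ← 0.700000 + 0.42·(-0.387000) = 0.537460
x=1.420000, p=0.537460: f=-0.859009 → p ← 0.537460 + 0.42·(-0.859009) = 0.176676
p(1.84) ≈ 0.1767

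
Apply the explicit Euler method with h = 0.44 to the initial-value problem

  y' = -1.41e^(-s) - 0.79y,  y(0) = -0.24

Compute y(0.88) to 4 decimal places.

Euler: y_{n+1} = y_n + h·f(s_n, y_n).
s=0.000000, y=-0.240000: f=-1.220400 → y ← -0.240000 + 0.44·(-1.220400) = -0.776976
s=0.440000, y=-0.776976: f=-0.294280 → y ← -0.776976 + 0.44·(-0.294280) = -0.906459
y(0.88) ≈ -0.9065

-0.9065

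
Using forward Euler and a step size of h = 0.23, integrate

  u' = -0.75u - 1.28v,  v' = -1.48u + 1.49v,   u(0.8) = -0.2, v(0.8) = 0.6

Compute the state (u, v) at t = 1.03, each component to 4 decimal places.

-0.3421, 0.8737

Euler on (u,v): u_{n+1} = u_n + h·u', v_{n+1} = v_n + h·v'.
0.800000: (-0.200000, 0.600000); f=(-0.618000, 1.190000) → (-0.342140, 0.873700)
(u(1.03), v(1.03)) ≈ (-0.3421, 0.8737)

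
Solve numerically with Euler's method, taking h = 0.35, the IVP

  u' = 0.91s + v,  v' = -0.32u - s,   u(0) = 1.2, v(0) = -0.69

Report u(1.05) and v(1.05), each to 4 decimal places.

Euler on (u,v): u_{n+1} = u_n + h·u', v_{n+1} = v_n + h·v'.
0.000000: (1.200000, -0.690000); f=(-0.690000, -0.384000) → (0.958500, -0.824400)
0.350000: (0.958500, -0.824400); f=(-0.505900, -0.656720) → (0.781435, -1.054252)
0.700000: (0.781435, -1.054252); f=(-0.417252, -0.950059) → (0.635397, -1.386773)
(u(1.05), v(1.05)) ≈ (0.6354, -1.3868)

0.6354, -1.3868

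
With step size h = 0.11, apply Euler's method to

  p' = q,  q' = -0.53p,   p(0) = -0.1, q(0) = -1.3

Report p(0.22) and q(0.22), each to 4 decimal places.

-0.3854, -1.2800

Euler on (p,q): p_{n+1} = p_n + h·p', q_{n+1} = q_n + h·q'.
0.000000: (-0.100000, -1.300000); f=(-1.300000, 0.053000) → (-0.243000, -1.294170)
0.110000: (-0.243000, -1.294170); f=(-1.294170, 0.128790) → (-0.385359, -1.280003)
(p(0.22), q(0.22)) ≈ (-0.3854, -1.2800)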